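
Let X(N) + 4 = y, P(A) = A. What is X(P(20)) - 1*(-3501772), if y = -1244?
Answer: 3500524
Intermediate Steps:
X(N) = -1248 (X(N) = -4 - 1244 = -1248)
X(P(20)) - 1*(-3501772) = -1248 - 1*(-3501772) = -1248 + 3501772 = 3500524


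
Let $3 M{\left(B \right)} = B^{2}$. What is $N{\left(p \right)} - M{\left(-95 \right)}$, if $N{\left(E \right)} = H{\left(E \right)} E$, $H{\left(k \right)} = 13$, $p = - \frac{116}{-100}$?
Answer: $- \frac{224494}{75} \approx -2993.3$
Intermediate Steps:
$p = \frac{29}{25}$ ($p = \left(-116\right) \left(- \frac{1}{100}\right) = \frac{29}{25} \approx 1.16$)
$N{\left(E \right)} = 13 E$
$M{\left(B \right)} = \frac{B^{2}}{3}$
$N{\left(p \right)} - M{\left(-95 \right)} = 13 \cdot \frac{29}{25} - \frac{\left(-95\right)^{2}}{3} = \frac{377}{25} - \frac{1}{3} \cdot 9025 = \frac{377}{25} - \frac{9025}{3} = - \frac{224494}{75}$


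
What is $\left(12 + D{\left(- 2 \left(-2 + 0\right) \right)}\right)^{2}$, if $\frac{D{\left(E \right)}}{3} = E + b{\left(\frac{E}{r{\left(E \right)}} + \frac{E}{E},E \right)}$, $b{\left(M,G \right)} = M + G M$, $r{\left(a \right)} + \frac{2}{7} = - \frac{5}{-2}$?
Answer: $\frac{4198401}{961} \approx 4368.8$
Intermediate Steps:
$r{\left(a \right)} = \frac{31}{14}$ ($r{\left(a \right)} = - \frac{2}{7} - \frac{5}{-2} = - \frac{2}{7} - - \frac{5}{2} = - \frac{2}{7} + \frac{5}{2} = \frac{31}{14}$)
$D{\left(E \right)} = 3 E + 3 \left(1 + E\right) \left(1 + \frac{14 E}{31}\right)$ ($D{\left(E \right)} = 3 \left(E + \left(\frac{E}{\frac{31}{14}} + \frac{E}{E}\right) \left(1 + E\right)\right) = 3 \left(E + \left(E \frac{14}{31} + 1\right) \left(1 + E\right)\right) = 3 \left(E + \left(\frac{14 E}{31} + 1\right) \left(1 + E\right)\right) = 3 \left(E + \left(1 + \frac{14 E}{31}\right) \left(1 + E\right)\right) = 3 \left(E + \left(1 + E\right) \left(1 + \frac{14 E}{31}\right)\right) = 3 E + 3 \left(1 + E\right) \left(1 + \frac{14 E}{31}\right)$)
$\left(12 + D{\left(- 2 \left(-2 + 0\right) \right)}\right)^{2} = \left(12 + \left(3 + \frac{42 \left(- 2 \left(-2 + 0\right)\right)^{2}}{31} + \frac{228 \left(- 2 \left(-2 + 0\right)\right)}{31}\right)\right)^{2} = \left(12 + \left(3 + \frac{42 \left(\left(-2\right) \left(-2\right)\right)^{2}}{31} + \frac{228 \left(\left(-2\right) \left(-2\right)\right)}{31}\right)\right)^{2} = \left(12 + \left(3 + \frac{42 \cdot 4^{2}}{31} + \frac{228}{31} \cdot 4\right)\right)^{2} = \left(12 + \left(3 + \frac{42}{31} \cdot 16 + \frac{912}{31}\right)\right)^{2} = \left(12 + \left(3 + \frac{672}{31} + \frac{912}{31}\right)\right)^{2} = \left(12 + \frac{1677}{31}\right)^{2} = \left(\frac{2049}{31}\right)^{2} = \frac{4198401}{961}$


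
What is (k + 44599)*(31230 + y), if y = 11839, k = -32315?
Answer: 529059596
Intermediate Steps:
(k + 44599)*(31230 + y) = (-32315 + 44599)*(31230 + 11839) = 12284*43069 = 529059596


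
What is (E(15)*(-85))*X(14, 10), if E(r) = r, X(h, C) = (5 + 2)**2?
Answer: -62475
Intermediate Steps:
X(h, C) = 49 (X(h, C) = 7**2 = 49)
(E(15)*(-85))*X(14, 10) = (15*(-85))*49 = -1275*49 = -62475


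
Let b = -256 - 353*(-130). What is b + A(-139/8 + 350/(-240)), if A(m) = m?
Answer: 273691/6 ≈ 45615.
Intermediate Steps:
b = 45634 (b = -256 + 45890 = 45634)
b + A(-139/8 + 350/(-240)) = 45634 + (-139/8 + 350/(-240)) = 45634 + (-139*⅛ + 350*(-1/240)) = 45634 + (-139/8 - 35/24) = 45634 - 113/6 = 273691/6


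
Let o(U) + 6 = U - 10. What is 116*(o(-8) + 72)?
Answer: 5568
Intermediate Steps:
o(U) = -16 + U (o(U) = -6 + (U - 10) = -6 + (-10 + U) = -16 + U)
116*(o(-8) + 72) = 116*((-16 - 8) + 72) = 116*(-24 + 72) = 116*48 = 5568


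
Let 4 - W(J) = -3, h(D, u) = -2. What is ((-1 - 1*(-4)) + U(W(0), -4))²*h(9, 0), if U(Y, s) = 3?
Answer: -72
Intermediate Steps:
W(J) = 7 (W(J) = 4 - 1*(-3) = 4 + 3 = 7)
((-1 - 1*(-4)) + U(W(0), -4))²*h(9, 0) = ((-1 - 1*(-4)) + 3)²*(-2) = ((-1 + 4) + 3)²*(-2) = (3 + 3)²*(-2) = 6²*(-2) = 36*(-2) = -72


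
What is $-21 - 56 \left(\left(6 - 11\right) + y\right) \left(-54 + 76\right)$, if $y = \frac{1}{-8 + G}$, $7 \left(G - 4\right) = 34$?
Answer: $\frac{14105}{3} \approx 4701.7$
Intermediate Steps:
$G = \frac{62}{7}$ ($G = 4 + \frac{1}{7} \cdot 34 = 4 + \frac{34}{7} = \frac{62}{7} \approx 8.8571$)
$y = \frac{7}{6}$ ($y = \frac{1}{-8 + \frac{62}{7}} = \frac{1}{\frac{6}{7}} = \frac{7}{6} \approx 1.1667$)
$-21 - 56 \left(\left(6 - 11\right) + y\right) \left(-54 + 76\right) = -21 - 56 \left(\left(6 - 11\right) + \frac{7}{6}\right) \left(-54 + 76\right) = -21 - 56 \left(-5 + \frac{7}{6}\right) 22 = -21 - 56 \left(\left(- \frac{23}{6}\right) 22\right) = -21 - - \frac{14168}{3} = -21 + \frac{14168}{3} = \frac{14105}{3}$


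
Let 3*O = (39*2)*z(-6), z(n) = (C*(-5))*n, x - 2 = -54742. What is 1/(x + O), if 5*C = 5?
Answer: -1/53960 ≈ -1.8532e-5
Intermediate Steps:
x = -54740 (x = 2 - 54742 = -54740)
C = 1 (C = (⅕)*5 = 1)
z(n) = -5*n (z(n) = (1*(-5))*n = -5*n)
O = 780 (O = ((39*2)*(-5*(-6)))/3 = (78*30)/3 = (⅓)*2340 = 780)
1/(x + O) = 1/(-54740 + 780) = 1/(-53960) = -1/53960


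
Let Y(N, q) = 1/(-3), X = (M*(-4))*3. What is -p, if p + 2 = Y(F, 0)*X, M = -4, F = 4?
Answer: 18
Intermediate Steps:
X = 48 (X = -4*(-4)*3 = 16*3 = 48)
Y(N, q) = -⅓
p = -18 (p = -2 - ⅓*48 = -2 - 16 = -18)
-p = -1*(-18) = 18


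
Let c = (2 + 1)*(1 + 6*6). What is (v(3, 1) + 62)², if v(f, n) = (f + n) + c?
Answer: 31329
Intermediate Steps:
c = 111 (c = 3*(1 + 36) = 3*37 = 111)
v(f, n) = 111 + f + n (v(f, n) = (f + n) + 111 = 111 + f + n)
(v(3, 1) + 62)² = ((111 + 3 + 1) + 62)² = (115 + 62)² = 177² = 31329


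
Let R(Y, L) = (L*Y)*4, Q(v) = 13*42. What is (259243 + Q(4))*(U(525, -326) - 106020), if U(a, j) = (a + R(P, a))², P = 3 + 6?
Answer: 97998802908345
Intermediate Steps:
Q(v) = 546
P = 9
R(Y, L) = 4*L*Y
U(a, j) = 1369*a² (U(a, j) = (a + 4*a*9)² = (a + 36*a)² = (37*a)² = 1369*a²)
(259243 + Q(4))*(U(525, -326) - 106020) = (259243 + 546)*(1369*525² - 106020) = 259789*(1369*275625 - 106020) = 259789*(377330625 - 106020) = 259789*377224605 = 97998802908345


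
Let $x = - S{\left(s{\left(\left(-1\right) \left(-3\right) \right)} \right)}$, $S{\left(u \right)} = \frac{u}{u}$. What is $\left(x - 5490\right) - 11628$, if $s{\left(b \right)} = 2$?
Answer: $-17119$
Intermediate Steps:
$S{\left(u \right)} = 1$
$x = -1$ ($x = \left(-1\right) 1 = -1$)
$\left(x - 5490\right) - 11628 = \left(-1 - 5490\right) - 11628 = -5491 - 11628 = -17119$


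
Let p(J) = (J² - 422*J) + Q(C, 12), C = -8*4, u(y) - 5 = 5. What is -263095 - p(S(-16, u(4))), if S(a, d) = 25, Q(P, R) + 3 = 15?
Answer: -253182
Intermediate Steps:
u(y) = 10 (u(y) = 5 + 5 = 10)
C = -32
Q(P, R) = 12 (Q(P, R) = -3 + 15 = 12)
p(J) = 12 + J² - 422*J (p(J) = (J² - 422*J) + 12 = 12 + J² - 422*J)
-263095 - p(S(-16, u(4))) = -263095 - (12 + 25² - 422*25) = -263095 - (12 + 625 - 10550) = -263095 - 1*(-9913) = -263095 + 9913 = -253182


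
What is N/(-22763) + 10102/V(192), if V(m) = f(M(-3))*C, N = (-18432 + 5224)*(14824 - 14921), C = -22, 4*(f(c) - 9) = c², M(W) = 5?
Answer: -101505596/1174921 ≈ -86.394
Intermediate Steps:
f(c) = 9 + c²/4
N = 1281176 (N = -13208*(-97) = 1281176)
V(m) = -671/2 (V(m) = (9 + (¼)*5²)*(-22) = (9 + (¼)*25)*(-22) = (9 + 25/4)*(-22) = (61/4)*(-22) = -671/2)
N/(-22763) + 10102/V(192) = 1281176/(-22763) + 10102/(-671/2) = 1281176*(-1/22763) + 10102*(-2/671) = -98552/1751 - 20204/671 = -101505596/1174921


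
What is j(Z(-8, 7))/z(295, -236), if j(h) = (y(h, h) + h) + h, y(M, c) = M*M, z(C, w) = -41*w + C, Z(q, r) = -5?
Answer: 15/9971 ≈ 0.0015044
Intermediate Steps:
z(C, w) = C - 41*w
y(M, c) = M²
j(h) = h² + 2*h (j(h) = (h² + h) + h = (h + h²) + h = h² + 2*h)
j(Z(-8, 7))/z(295, -236) = (-5*(2 - 5))/(295 - 41*(-236)) = (-5*(-3))/(295 + 9676) = 15/9971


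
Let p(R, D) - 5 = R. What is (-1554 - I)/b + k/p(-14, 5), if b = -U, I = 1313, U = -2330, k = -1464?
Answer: 1128439/6990 ≈ 161.44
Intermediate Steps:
p(R, D) = 5 + R
b = 2330 (b = -1*(-2330) = 2330)
(-1554 - I)/b + k/p(-14, 5) = (-1554 - 1*1313)/2330 - 1464/(5 - 14) = (-1554 - 1313)*(1/2330) - 1464/(-9) = -2867*1/2330 - 1464*(-⅑) = -2867/2330 + 488/3 = 1128439/6990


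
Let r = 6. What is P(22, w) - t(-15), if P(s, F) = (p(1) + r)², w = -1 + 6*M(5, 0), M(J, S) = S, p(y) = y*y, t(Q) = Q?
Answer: 64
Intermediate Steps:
p(y) = y²
w = -1 (w = -1 + 6*0 = -1 + 0 = -1)
P(s, F) = 49 (P(s, F) = (1² + 6)² = (1 + 6)² = 7² = 49)
P(22, w) - t(-15) = 49 - 1*(-15) = 49 + 15 = 64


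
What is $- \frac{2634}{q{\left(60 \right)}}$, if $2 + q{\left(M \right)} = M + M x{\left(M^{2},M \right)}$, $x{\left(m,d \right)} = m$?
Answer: $- \frac{1317}{108029} \approx -0.012191$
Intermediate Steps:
$q{\left(M \right)} = -2 + M + M^{3}$ ($q{\left(M \right)} = -2 + \left(M + M M^{2}\right) = -2 + \left(M + M^{3}\right) = -2 + M + M^{3}$)
$- \frac{2634}{q{\left(60 \right)}} = - \frac{2634}{-2 + 60 + 60^{3}} = - \frac{2634}{-2 + 60 + 216000} = - \frac{2634}{216058} = \left(-2634\right) \frac{1}{216058} = - \frac{1317}{108029}$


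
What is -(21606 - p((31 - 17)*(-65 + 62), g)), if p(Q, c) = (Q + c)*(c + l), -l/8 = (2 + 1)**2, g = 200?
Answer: -1382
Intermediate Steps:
l = -72 (l = -8*(2 + 1)**2 = -8*3**2 = -8*9 = -72)
p(Q, c) = (-72 + c)*(Q + c) (p(Q, c) = (Q + c)*(c - 72) = (Q + c)*(-72 + c) = (-72 + c)*(Q + c))
-(21606 - p((31 - 17)*(-65 + 62), g)) = -(21606 - (200**2 - 72*(31 - 17)*(-65 + 62) - 72*200 + ((31 - 17)*(-65 + 62))*200)) = -(21606 - (40000 - 1008*(-3) - 14400 + (14*(-3))*200)) = -(21606 - (40000 - 72*(-42) - 14400 - 42*200)) = -(21606 - (40000 + 3024 - 14400 - 8400)) = -(21606 - 1*20224) = -(21606 - 20224) = -1*1382 = -1382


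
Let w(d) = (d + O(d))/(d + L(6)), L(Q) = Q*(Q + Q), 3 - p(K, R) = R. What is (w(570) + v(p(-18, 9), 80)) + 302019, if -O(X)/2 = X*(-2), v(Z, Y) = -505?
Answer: 32262473/107 ≈ 3.0152e+5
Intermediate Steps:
p(K, R) = 3 - R
O(X) = 4*X (O(X) = -2*X*(-2) = -(-4)*X = 4*X)
L(Q) = 2*Q² (L(Q) = Q*(2*Q) = 2*Q²)
w(d) = 5*d/(72 + d) (w(d) = (d + 4*d)/(d + 2*6²) = (5*d)/(d + 2*36) = (5*d)/(d + 72) = (5*d)/(72 + d) = 5*d/(72 + d))
(w(570) + v(p(-18, 9), 80)) + 302019 = (5*570/(72 + 570) - 505) + 302019 = (5*570/642 - 505) + 302019 = (5*570*(1/642) - 505) + 302019 = (475/107 - 505) + 302019 = -53560/107 + 302019 = 32262473/107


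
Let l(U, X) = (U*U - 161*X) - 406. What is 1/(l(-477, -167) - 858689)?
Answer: -1/604679 ≈ -1.6538e-6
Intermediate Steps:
l(U, X) = -406 + U**2 - 161*X (l(U, X) = (U**2 - 161*X) - 406 = -406 + U**2 - 161*X)
1/(l(-477, -167) - 858689) = 1/((-406 + (-477)**2 - 161*(-167)) - 858689) = 1/((-406 + 227529 + 26887) - 858689) = 1/(254010 - 858689) = 1/(-604679) = -1/604679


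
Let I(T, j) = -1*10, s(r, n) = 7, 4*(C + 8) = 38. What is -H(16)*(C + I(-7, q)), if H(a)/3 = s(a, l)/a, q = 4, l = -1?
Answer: 357/32 ≈ 11.156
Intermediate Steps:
C = 3/2 (C = -8 + (1/4)*38 = -8 + 19/2 = 3/2 ≈ 1.5000)
I(T, j) = -10
H(a) = 21/a (H(a) = 3*(7/a) = 21/a)
-H(16)*(C + I(-7, q)) = -21/16*(3/2 - 10) = -21*(1/16)*(-17)/2 = -21*(-17)/(16*2) = -1*(-357/32) = 357/32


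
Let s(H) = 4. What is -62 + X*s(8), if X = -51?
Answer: -266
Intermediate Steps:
-62 + X*s(8) = -62 - 51*4 = -62 - 204 = -266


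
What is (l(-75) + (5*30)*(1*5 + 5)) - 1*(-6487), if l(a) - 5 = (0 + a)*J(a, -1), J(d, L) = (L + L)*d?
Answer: -3258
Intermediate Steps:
J(d, L) = 2*L*d (J(d, L) = (2*L)*d = 2*L*d)
l(a) = 5 - 2*a**2 (l(a) = 5 + (0 + a)*(2*(-1)*a) = 5 + a*(-2*a) = 5 - 2*a**2)
(l(-75) + (5*30)*(1*5 + 5)) - 1*(-6487) = ((5 - 2*(-75)**2) + (5*30)*(1*5 + 5)) - 1*(-6487) = ((5 - 2*5625) + 150*(5 + 5)) + 6487 = ((5 - 11250) + 150*10) + 6487 = (-11245 + 1500) + 6487 = -9745 + 6487 = -3258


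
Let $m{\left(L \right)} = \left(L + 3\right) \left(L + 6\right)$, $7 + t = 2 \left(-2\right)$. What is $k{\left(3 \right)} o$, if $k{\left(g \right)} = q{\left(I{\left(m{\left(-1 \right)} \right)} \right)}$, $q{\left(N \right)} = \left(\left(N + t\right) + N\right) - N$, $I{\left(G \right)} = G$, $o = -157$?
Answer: $157$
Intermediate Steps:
$t = -11$ ($t = -7 + 2 \left(-2\right) = -7 - 4 = -11$)
$m{\left(L \right)} = \left(3 + L\right) \left(6 + L\right)$
$q{\left(N \right)} = -11 + N$ ($q{\left(N \right)} = \left(\left(N - 11\right) + N\right) - N = \left(\left(-11 + N\right) + N\right) - N = \left(-11 + 2 N\right) - N = -11 + N$)
$k{\left(g \right)} = -1$ ($k{\left(g \right)} = -11 + \left(18 + \left(-1\right)^{2} + 9 \left(-1\right)\right) = -11 + \left(18 + 1 - 9\right) = -11 + 10 = -1$)
$k{\left(3 \right)} o = \left(-1\right) \left(-157\right) = 157$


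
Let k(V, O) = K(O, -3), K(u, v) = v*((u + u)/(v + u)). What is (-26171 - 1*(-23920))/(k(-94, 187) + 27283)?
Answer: -207092/2509475 ≈ -0.082524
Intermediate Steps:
K(u, v) = 2*u*v/(u + v) (K(u, v) = v*((2*u)/(u + v)) = v*(2*u/(u + v)) = 2*u*v/(u + v))
k(V, O) = -6*O/(-3 + O) (k(V, O) = 2*O*(-3)/(O - 3) = 2*O*(-3)/(-3 + O) = -6*O/(-3 + O))
(-26171 - 1*(-23920))/(k(-94, 187) + 27283) = (-26171 - 1*(-23920))/(-6*187/(-3 + 187) + 27283) = (-26171 + 23920)/(-6*187/184 + 27283) = -2251/(-6*187*1/184 + 27283) = -2251/(-561/92 + 27283) = -2251/2509475/92 = -2251*92/2509475 = -207092/2509475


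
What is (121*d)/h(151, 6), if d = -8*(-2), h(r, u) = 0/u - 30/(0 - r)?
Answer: 146168/15 ≈ 9744.5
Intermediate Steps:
h(r, u) = 30/r (h(r, u) = 0 - 30*(-1/r) = 0 - (-30)/r = 0 + 30/r = 30/r)
d = 16
(121*d)/h(151, 6) = (121*16)/((30/151)) = 1936/((30*(1/151))) = 1936/(30/151) = 1936*(151/30) = 146168/15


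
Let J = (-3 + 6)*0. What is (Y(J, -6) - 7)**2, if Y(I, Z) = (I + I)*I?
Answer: 49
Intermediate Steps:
J = 0 (J = 3*0 = 0)
Y(I, Z) = 2*I**2 (Y(I, Z) = (2*I)*I = 2*I**2)
(Y(J, -6) - 7)**2 = (2*0**2 - 7)**2 = (2*0 - 7)**2 = (0 - 7)**2 = (-7)**2 = 49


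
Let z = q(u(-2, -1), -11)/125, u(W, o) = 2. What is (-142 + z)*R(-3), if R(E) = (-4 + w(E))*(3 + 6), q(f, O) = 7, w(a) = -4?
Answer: 1277496/125 ≈ 10220.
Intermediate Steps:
R(E) = -72 (R(E) = (-4 - 4)*(3 + 6) = -8*9 = -72)
z = 7/125 ≈ 0.056000
(-142 + z)*R(-3) = (-142 + 7/125)*(-72) = -17743/125*(-72) = 1277496/125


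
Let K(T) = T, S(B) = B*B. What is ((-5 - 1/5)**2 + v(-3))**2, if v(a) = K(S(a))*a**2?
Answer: 7295401/625 ≈ 11673.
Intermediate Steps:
S(B) = B**2
v(a) = a**4 (v(a) = a**2*a**2 = a**4)
((-5 - 1/5)**2 + v(-3))**2 = ((-5 - 1/5)**2 + (-3)**4)**2 = ((-5 - 1*1/5)**2 + 81)**2 = ((-5 - 1/5)**2 + 81)**2 = ((-26/5)**2 + 81)**2 = (676/25 + 81)**2 = (2701/25)**2 = 7295401/625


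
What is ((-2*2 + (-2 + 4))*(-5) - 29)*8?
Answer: -152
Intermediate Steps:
((-2*2 + (-2 + 4))*(-5) - 29)*8 = ((-4 + 2)*(-5) - 29)*8 = (-2*(-5) - 29)*8 = (10 - 29)*8 = -19*8 = -152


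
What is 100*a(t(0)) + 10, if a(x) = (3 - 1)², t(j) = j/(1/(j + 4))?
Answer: 410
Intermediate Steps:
t(j) = j*(4 + j) (t(j) = j/(1/(4 + j)) = j*(4 + j))
a(x) = 4 (a(x) = 2² = 4)
100*a(t(0)) + 10 = 100*4 + 10 = 400 + 10 = 410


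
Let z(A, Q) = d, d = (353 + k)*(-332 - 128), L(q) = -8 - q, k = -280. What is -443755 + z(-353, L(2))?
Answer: -477335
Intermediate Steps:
d = -33580 (d = (353 - 280)*(-332 - 128) = 73*(-460) = -33580)
z(A, Q) = -33580
-443755 + z(-353, L(2)) = -443755 - 33580 = -477335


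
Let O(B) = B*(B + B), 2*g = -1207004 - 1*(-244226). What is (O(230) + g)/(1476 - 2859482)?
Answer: 375589/2858006 ≈ 0.13142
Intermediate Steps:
g = -481389 (g = (-1207004 - 1*(-244226))/2 = (-1207004 + 244226)/2 = (½)*(-962778) = -481389)
O(B) = 2*B² (O(B) = B*(2*B) = 2*B²)
(O(230) + g)/(1476 - 2859482) = (2*230² - 481389)/(1476 - 2859482) = (2*52900 - 481389)/(-2858006) = (105800 - 481389)*(-1/2858006) = -375589*(-1/2858006) = 375589/2858006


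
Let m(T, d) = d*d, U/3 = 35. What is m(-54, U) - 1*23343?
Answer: -12318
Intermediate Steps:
U = 105 (U = 3*35 = 105)
m(T, d) = d²
m(-54, U) - 1*23343 = 105² - 1*23343 = 11025 - 23343 = -12318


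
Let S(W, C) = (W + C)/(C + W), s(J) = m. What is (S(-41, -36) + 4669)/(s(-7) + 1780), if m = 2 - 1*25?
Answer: 4670/1757 ≈ 2.6579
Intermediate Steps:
m = -23 (m = 2 - 25 = -23)
s(J) = -23
S(W, C) = 1 (S(W, C) = (C + W)/(C + W) = 1)
(S(-41, -36) + 4669)/(s(-7) + 1780) = (1 + 4669)/(-23 + 1780) = 4670/1757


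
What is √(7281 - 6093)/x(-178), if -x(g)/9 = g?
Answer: √33/267 ≈ 0.021515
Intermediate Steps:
x(g) = -9*g
√(7281 - 6093)/x(-178) = √(7281 - 6093)/((-9*(-178))) = √1188/1602 = (6*√33)*(1/1602) = √33/267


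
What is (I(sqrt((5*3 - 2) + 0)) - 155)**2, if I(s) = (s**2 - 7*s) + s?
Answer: 20632 + 1704*sqrt(13) ≈ 26776.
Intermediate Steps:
I(s) = s**2 - 6*s
(I(sqrt((5*3 - 2) + 0)) - 155)**2 = (sqrt((5*3 - 2) + 0)*(-6 + sqrt((5*3 - 2) + 0)) - 155)**2 = (sqrt((15 - 2) + 0)*(-6 + sqrt((15 - 2) + 0)) - 155)**2 = (sqrt(13 + 0)*(-6 + sqrt(13 + 0)) - 155)**2 = (sqrt(13)*(-6 + sqrt(13)) - 155)**2 = (-155 + sqrt(13)*(-6 + sqrt(13)))**2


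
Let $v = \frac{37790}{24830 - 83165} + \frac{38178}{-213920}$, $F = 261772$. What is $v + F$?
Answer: $\frac{46666407856571}{178271760} \approx 2.6177 \cdot 10^{5}$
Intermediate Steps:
$v = - \frac{147302149}{178271760}$ ($v = \frac{37790}{24830 - 83165} + 38178 \left(- \frac{1}{213920}\right) = \frac{37790}{-58335} - \frac{2727}{15280} = 37790 \left(- \frac{1}{58335}\right) - \frac{2727}{15280} = - \frac{7558}{11667} - \frac{2727}{15280} = - \frac{147302149}{178271760} \approx -0.82628$)
$v + F = - \frac{147302149}{178271760} + 261772 = \frac{46666407856571}{178271760}$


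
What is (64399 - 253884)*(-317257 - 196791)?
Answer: 97404385280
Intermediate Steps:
(64399 - 253884)*(-317257 - 196791) = -189485*(-514048) = 97404385280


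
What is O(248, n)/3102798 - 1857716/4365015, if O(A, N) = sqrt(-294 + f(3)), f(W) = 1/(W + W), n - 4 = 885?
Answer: -1857716/4365015 + I*sqrt(10578)/18616788 ≈ -0.42559 + 5.5246e-6*I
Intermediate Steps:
n = 889 (n = 4 + 885 = 889)
f(W) = 1/(2*W)
O(A, N) = I*sqrt(10578)/6 (O(A, N) = sqrt(-294 + (1/2)/3) = sqrt(-294 + (1/2)*(1/3)) = sqrt(-294 + 1/6) = sqrt(-1763/6) = I*sqrt(10578)/6)
O(248, n)/3102798 - 1857716/4365015 = (I*sqrt(10578)/6)/3102798 - 1857716/4365015 = (I*sqrt(10578)/6)*(1/3102798) - 1857716*1/4365015 = I*sqrt(10578)/18616788 - 1857716/4365015 = -1857716/4365015 + I*sqrt(10578)/18616788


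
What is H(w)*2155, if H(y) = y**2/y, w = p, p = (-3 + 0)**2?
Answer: 19395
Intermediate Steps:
p = 9 (p = (-3)**2 = 9)
w = 9
H(y) = y
H(w)*2155 = 9*2155 = 19395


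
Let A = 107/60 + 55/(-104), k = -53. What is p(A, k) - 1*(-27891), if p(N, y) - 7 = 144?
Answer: 28042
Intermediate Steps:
A = 1957/1560 (A = 107*(1/60) + 55*(-1/104) = 107/60 - 55/104 = 1957/1560 ≈ 1.2545)
p(N, y) = 151 (p(N, y) = 7 + 144 = 151)
p(A, k) - 1*(-27891) = 151 - 1*(-27891) = 151 + 27891 = 28042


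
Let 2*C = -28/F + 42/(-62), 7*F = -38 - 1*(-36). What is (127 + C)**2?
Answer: 118613881/3844 ≈ 30857.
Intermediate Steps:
F = -2/7 (F = (-38 - 1*(-36))/7 = (-38 + 36)/7 = (1/7)*(-2) = -2/7 ≈ -0.28571)
C = 3017/62 (C = (-28/(-2/7) + 42/(-62))/2 = (-28*(-7/2) + 42*(-1/62))/2 = (98 - 21/31)/2 = (1/2)*(3017/31) = 3017/62 ≈ 48.661)
(127 + C)**2 = (127 + 3017/62)**2 = (10891/62)**2 = 118613881/3844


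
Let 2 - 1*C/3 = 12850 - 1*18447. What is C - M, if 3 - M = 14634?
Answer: 31428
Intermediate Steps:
M = -14631 (M = 3 - 1*14634 = 3 - 14634 = -14631)
C = 16797 (C = 6 - 3*(12850 - 1*18447) = 6 - 3*(12850 - 18447) = 6 - 3*(-5597) = 6 + 16791 = 16797)
C - M = 16797 - 1*(-14631) = 16797 + 14631 = 31428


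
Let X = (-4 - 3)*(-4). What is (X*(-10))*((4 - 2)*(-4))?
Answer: 2240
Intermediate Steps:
X = 28 (X = -7*(-4) = 28)
(X*(-10))*((4 - 2)*(-4)) = (28*(-10))*((4 - 2)*(-4)) = -560*(-4) = -280*(-8) = 2240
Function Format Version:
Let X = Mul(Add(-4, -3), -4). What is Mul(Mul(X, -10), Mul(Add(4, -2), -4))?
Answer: 2240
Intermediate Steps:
X = 28 (X = Mul(-7, -4) = 28)
Mul(Mul(X, -10), Mul(Add(4, -2), -4)) = Mul(Mul(28, -10), Mul(Add(4, -2), -4)) = Mul(-280, Mul(2, -4)) = Mul(-280, -8) = 2240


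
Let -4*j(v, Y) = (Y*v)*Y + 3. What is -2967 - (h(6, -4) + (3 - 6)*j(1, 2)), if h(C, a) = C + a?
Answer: -11897/4 ≈ -2974.3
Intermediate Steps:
j(v, Y) = -3/4 - v*Y**2/4 (j(v, Y) = -((Y*v)*Y + 3)/4 = -(v*Y**2 + 3)/4 = -(3 + v*Y**2)/4 = -3/4 - v*Y**2/4)
-2967 - (h(6, -4) + (3 - 6)*j(1, 2)) = -2967 - ((6 - 4) + (3 - 6)*(-3/4 - 1/4*1*2**2)) = -2967 - (2 - 3*(-3/4 - 1/4*1*4)) = -2967 - (2 - 3*(-3/4 - 1)) = -2967 - (2 - 3*(-7/4)) = -2967 - (2 + 21/4) = -2967 - 1*29/4 = -2967 - 29/4 = -11897/4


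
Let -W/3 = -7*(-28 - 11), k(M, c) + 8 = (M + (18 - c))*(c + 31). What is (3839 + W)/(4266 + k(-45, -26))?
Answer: 3020/4253 ≈ 0.71009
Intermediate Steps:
k(M, c) = -8 + (31 + c)*(18 + M - c) (k(M, c) = -8 + (M + (18 - c))*(c + 31) = -8 + (18 + M - c)*(31 + c) = -8 + (31 + c)*(18 + M - c))
W = -819 (W = -(-21)*(-28 - 11) = -(-21)*(-39) = -3*273 = -819)
(3839 + W)/(4266 + k(-45, -26)) = (3839 - 819)/(4266 + (550 - 1*(-26)**2 - 13*(-26) + 31*(-45) - 45*(-26))) = 3020/(4266 + (550 - 1*676 + 338 - 1395 + 1170)) = 3020/(4266 + (550 - 676 + 338 - 1395 + 1170)) = 3020/(4266 - 13) = 3020/4253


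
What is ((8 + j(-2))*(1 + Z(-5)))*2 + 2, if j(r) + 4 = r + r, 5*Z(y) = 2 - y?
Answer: 2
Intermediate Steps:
Z(y) = 2/5 - y/5 (Z(y) = (2 - y)/5 = 2/5 - y/5)
j(r) = -4 + 2*r (j(r) = -4 + (r + r) = -4 + 2*r)
((8 + j(-2))*(1 + Z(-5)))*2 + 2 = ((8 + (-4 + 2*(-2)))*(1 + (2/5 - 1/5*(-5))))*2 + 2 = ((8 + (-4 - 4))*(1 + (2/5 + 1)))*2 + 2 = ((8 - 8)*(1 + 7/5))*2 + 2 = (0*(12/5))*2 + 2 = 0*2 + 2 = 0 + 2 = 2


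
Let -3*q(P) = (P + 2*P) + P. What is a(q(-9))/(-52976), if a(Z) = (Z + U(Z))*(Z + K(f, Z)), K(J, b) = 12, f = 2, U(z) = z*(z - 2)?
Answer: -18/301 ≈ -0.059801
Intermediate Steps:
U(z) = z*(-2 + z)
q(P) = -4*P/3 (q(P) = -((P + 2*P) + P)/3 = -(3*P + P)/3 = -4*P/3)
a(Z) = (12 + Z)*(Z + Z*(-2 + Z)) (a(Z) = (Z + Z*(-2 + Z))*(Z + 12) = (Z + Z*(-2 + Z))*(12 + Z) = (12 + Z)*(Z + Z*(-2 + Z)))
a(q(-9))/(-52976) = ((-4/3*(-9))*(-12 + (-4/3*(-9))**2 + 11*(-4/3*(-9))))/(-52976) = (12*(-12 + 12**2 + 11*12))*(-1/52976) = (12*(-12 + 144 + 132))*(-1/52976) = (12*264)*(-1/52976) = 3168*(-1/52976) = -18/301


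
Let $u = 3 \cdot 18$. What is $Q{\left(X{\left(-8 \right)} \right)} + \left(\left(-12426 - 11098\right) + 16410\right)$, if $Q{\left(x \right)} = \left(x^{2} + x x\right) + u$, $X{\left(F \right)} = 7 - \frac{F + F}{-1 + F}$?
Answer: $- \frac{567442}{81} \approx -7005.5$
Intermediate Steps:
$u = 54$
$X{\left(F \right)} = 7 - \frac{2 F}{-1 + F}$
$Q{\left(x \right)} = 54 + 2 x^{2}$ ($Q{\left(x \right)} = \left(x^{2} + x x\right) + 54 = \left(x^{2} + x^{2}\right) + 54 = 2 x^{2} + 54 = 54 + 2 x^{2}$)
$Q{\left(X{\left(-8 \right)} \right)} + \left(\left(-12426 - 11098\right) + 16410\right) = \left(54 + 2 \left(\frac{-7 + 5 \left(-8\right)}{-1 - 8}\right)^{2}\right) + \left(\left(-12426 - 11098\right) + 16410\right) = \left(54 + 2 \left(\frac{-7 - 40}{-9}\right)^{2}\right) + \left(-23524 + 16410\right) = \left(54 + 2 \left(\left(- \frac{1}{9}\right) \left(-47\right)\right)^{2}\right) - 7114 = \left(54 + 2 \left(\frac{47}{9}\right)^{2}\right) - 7114 = \left(54 + 2 \cdot \frac{2209}{81}\right) - 7114 = \left(54 + \frac{4418}{81}\right) - 7114 = \frac{8792}{81} - 7114 = - \frac{567442}{81}$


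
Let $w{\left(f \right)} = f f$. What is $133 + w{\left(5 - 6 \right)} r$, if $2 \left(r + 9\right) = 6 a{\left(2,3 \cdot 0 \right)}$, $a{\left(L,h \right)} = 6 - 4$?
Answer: $130$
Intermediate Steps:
$a{\left(L,h \right)} = 2$ ($a{\left(L,h \right)} = 6 - 4 = 2$)
$r = -3$ ($r = -9 + \frac{6 \cdot 2}{2} = -9 + \frac{1}{2} \cdot 12 = -9 + 6 = -3$)
$w{\left(f \right)} = f^{2}$
$133 + w{\left(5 - 6 \right)} r = 133 + \left(5 - 6\right)^{2} \left(-3\right) = 133 + \left(-1\right)^{2} \left(-3\right) = 133 + 1 \left(-3\right) = 133 - 3 = 130$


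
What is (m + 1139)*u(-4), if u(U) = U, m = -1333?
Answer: 776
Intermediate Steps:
(m + 1139)*u(-4) = (-1333 + 1139)*(-4) = -194*(-4) = 776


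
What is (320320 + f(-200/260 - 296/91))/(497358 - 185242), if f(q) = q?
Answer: 14574377/14201278 ≈ 1.0263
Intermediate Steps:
(320320 + f(-200/260 - 296/91))/(497358 - 185242) = (320320 + (-200/260 - 296/91))/(497358 - 185242) = (320320 + (-200*1/260 - 296*1/91))/312116 = (320320 + (-10/13 - 296/91))*(1/312116) = (320320 - 366/91)*(1/312116) = (29148754/91)*(1/312116) = 14574377/14201278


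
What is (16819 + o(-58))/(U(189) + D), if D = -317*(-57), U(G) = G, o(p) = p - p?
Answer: 16819/18258 ≈ 0.92119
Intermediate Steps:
o(p) = 0
D = 18069
(16819 + o(-58))/(U(189) + D) = (16819 + 0)/(189 + 18069) = 16819/18258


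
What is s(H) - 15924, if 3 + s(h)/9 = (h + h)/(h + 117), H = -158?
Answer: -651147/41 ≈ -15882.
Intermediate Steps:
s(h) = -27 + 18*h/(117 + h) (s(h) = -27 + 9*((h + h)/(h + 117)) = -27 + 9*((2*h)/(117 + h)) = -27 + 9*(2*h/(117 + h)) = -27 + 18*h/(117 + h))
s(H) - 15924 = 9*(-351 - 1*(-158))/(117 - 158) - 15924 = 9*(-351 + 158)/(-41) - 15924 = 9*(-1/41)*(-193) - 15924 = 1737/41 - 15924 = -651147/41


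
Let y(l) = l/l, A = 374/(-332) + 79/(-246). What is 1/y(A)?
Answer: 1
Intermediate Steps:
A = -14779/10209 (A = 374*(-1/332) + 79*(-1/246) = -187/166 - 79/246 = -14779/10209 ≈ -1.4476)
y(l) = 1
1/y(A) = 1/1 = 1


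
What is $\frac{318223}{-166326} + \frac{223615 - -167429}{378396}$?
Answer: $- \frac{512717833}{582750862} \approx -0.87982$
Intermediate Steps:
$\frac{318223}{-166326} + \frac{223615 - -167429}{378396} = 318223 \left(- \frac{1}{166326}\right) + \left(223615 + 167429\right) \frac{1}{378396} = - \frac{318223}{166326} + 391044 \cdot \frac{1}{378396} = - \frac{318223}{166326} + \frac{32587}{31533} = - \frac{512717833}{582750862}$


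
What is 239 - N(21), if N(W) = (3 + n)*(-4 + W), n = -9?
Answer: 341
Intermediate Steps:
N(W) = 24 - 6*W (N(W) = (3 - 9)*(-4 + W) = -6*(-4 + W) = 24 - 6*W)
239 - N(21) = 239 - (24 - 6*21) = 239 - (24 - 126) = 239 - 1*(-102) = 239 + 102 = 341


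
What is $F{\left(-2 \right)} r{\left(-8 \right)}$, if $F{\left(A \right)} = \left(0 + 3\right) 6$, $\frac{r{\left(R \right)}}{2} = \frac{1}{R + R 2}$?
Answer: $- \frac{3}{2} \approx -1.5$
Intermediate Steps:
$r{\left(R \right)} = \frac{2}{3 R}$ ($r{\left(R \right)} = \frac{2}{R + R 2} = \frac{2}{R + 2 R} = \frac{2}{3 R}$)
$F{\left(A \right)} = 18$ ($F{\left(A \right)} = 3 \cdot 6 = 18$)
$F{\left(-2 \right)} r{\left(-8 \right)} = 18 \frac{2}{3 \left(-8\right)} = 18 \cdot \frac{2}{3} \left(- \frac{1}{8}\right) = 18 \left(- \frac{1}{12}\right) = - \frac{3}{2}$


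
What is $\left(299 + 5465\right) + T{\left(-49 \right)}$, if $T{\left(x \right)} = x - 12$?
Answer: $5703$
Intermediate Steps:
$T{\left(x \right)} = -12 + x$
$\left(299 + 5465\right) + T{\left(-49 \right)} = \left(299 + 5465\right) - 61 = 5764 - 61 = 5703$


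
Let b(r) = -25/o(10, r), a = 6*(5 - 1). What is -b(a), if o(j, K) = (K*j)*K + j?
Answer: 5/1154 ≈ 0.0043328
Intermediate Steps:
o(j, K) = j + j*K² (o(j, K) = j*K² + j = j + j*K²)
a = 24 (a = 6*4 = 24)
b(r) = -25/(10 + 10*r²) (b(r) = -25*1/(10*(1 + r²)) = -25/(10 + 10*r²))
-b(a) = -(-5)/(2 + 2*24²) = -(-5)/(2 + 2*576) = -(-5)/(2 + 1152) = -(-5)/1154 = -1*(-5/1154) = 5/1154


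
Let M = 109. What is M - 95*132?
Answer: -12431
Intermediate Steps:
M - 95*132 = 109 - 95*132 = 109 - 12540 = -12431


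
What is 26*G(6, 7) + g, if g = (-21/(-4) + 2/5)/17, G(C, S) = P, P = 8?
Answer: 70833/340 ≈ 208.33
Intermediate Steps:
G(C, S) = 8
g = 113/340 (g = (-21*(-1/4) + 2*(1/5))*(1/17) = (21/4 + 2/5)*(1/17) = (113/20)*(1/17) = 113/340 ≈ 0.33235)
26*G(6, 7) + g = 26*8 + 113/340 = 208 + 113/340 = 70833/340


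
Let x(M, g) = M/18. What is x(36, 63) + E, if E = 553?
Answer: 555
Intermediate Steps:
x(M, g) = M/18 (x(M, g) = M*(1/18) = M/18)
x(36, 63) + E = (1/18)*36 + 553 = 2 + 553 = 555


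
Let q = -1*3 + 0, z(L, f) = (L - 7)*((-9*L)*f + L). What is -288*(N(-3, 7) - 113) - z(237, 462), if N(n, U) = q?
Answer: 226631478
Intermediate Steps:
z(L, f) = (-7 + L)*(L - 9*L*f) (z(L, f) = (-7 + L)*(-9*L*f + L) = (-7 + L)*(L - 9*L*f))
q = -3 (q = -3 + 0 = -3)
N(n, U) = -3
-288*(N(-3, 7) - 113) - z(237, 462) = -288*(-3 - 113) - 237*(-7 + 237 + 63*462 - 9*237*462) = -288*(-116) - 237*(-7 + 237 + 29106 - 985446) = 33408 - 237*(-956110) = 33408 - 1*(-226598070) = 33408 + 226598070 = 226631478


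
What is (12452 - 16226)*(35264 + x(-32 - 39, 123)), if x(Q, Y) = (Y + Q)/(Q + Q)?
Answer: -9449031732/71 ≈ -1.3308e+8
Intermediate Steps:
x(Q, Y) = (Q + Y)/(2*Q) (x(Q, Y) = (Q + Y)/((2*Q)) = (Q + Y)*(1/(2*Q)) = (Q + Y)/(2*Q))
(12452 - 16226)*(35264 + x(-32 - 39, 123)) = (12452 - 16226)*(35264 + ((-32 - 39) + 123)/(2*(-32 - 39))) = -3774*(35264 + (½)*(-71 + 123)/(-71)) = -3774*(35264 + (½)*(-1/71)*52) = -3774*(35264 - 26/71) = -3774*2503718/71 = -9449031732/71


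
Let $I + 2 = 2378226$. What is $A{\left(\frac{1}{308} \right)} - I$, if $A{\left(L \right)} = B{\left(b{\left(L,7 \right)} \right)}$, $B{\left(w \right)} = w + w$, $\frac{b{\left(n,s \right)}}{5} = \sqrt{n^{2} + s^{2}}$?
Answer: $-2378224 + \frac{5 \sqrt{4648337}}{154} \approx -2.3782 \cdot 10^{6}$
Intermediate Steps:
$I = 2378224$ ($I = -2 + 2378226 = 2378224$)
$b{\left(n,s \right)} = 5 \sqrt{n^{2} + s^{2}}$
$B{\left(w \right)} = 2 w$
$A{\left(L \right)} = 10 \sqrt{49 + L^{2}}$ ($A{\left(L \right)} = 2 \cdot 5 \sqrt{L^{2} + 7^{2}} = 2 \cdot 5 \sqrt{L^{2} + 49} = 2 \cdot 5 \sqrt{49 + L^{2}} = 10 \sqrt{49 + L^{2}}$)
$A{\left(\frac{1}{308} \right)} - I = 10 \sqrt{49 + \left(\frac{1}{308}\right)^{2}} - 2378224 = 10 \sqrt{49 + \frac{1}{94864}} - 2378224 = 10 \sqrt{\frac{4648337}{94864}} - 2378224 = 10 \frac{\sqrt{4648337}}{308} - 2378224 = \frac{5 \sqrt{4648337}}{154} - 2378224 = -2378224 + \frac{5 \sqrt{4648337}}{154}$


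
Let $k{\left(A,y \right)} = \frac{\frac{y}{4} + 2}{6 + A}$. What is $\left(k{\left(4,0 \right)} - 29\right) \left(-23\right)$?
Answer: $\frac{3312}{5} \approx 662.4$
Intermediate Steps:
$k{\left(A,y \right)} = \frac{2 + \frac{y}{4}}{6 + A}$ ($k{\left(A,y \right)} = \frac{y \frac{1}{4} + 2}{6 + A} = \frac{\frac{y}{4} + 2}{6 + A} = \frac{2 + \frac{y}{4}}{6 + A}$)
$\left(k{\left(4,0 \right)} - 29\right) \left(-23\right) = \left(\frac{8 + 0}{4 \left(6 + 4\right)} - 29\right) \left(-23\right) = \left(\frac{1}{4} \cdot \frac{1}{10} \cdot 8 - 29\right) \left(-23\right) = \left(\frac{1}{5} - 29\right) \left(-23\right) = \left(- \frac{144}{5}\right) \left(-23\right) = \frac{3312}{5}$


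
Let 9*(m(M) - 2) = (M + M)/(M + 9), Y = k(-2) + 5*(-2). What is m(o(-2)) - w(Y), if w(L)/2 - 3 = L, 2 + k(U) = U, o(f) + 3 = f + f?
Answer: 209/9 ≈ 23.222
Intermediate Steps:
o(f) = -3 + 2*f (o(f) = -3 + (f + f) = -3 + 2*f)
k(U) = -2 + U
Y = -14 (Y = (-2 - 2) + 5*(-2) = -4 - 10 = -14)
w(L) = 6 + 2*L
m(M) = 2 + 2*M/(9*(9 + M)) (m(M) = 2 + ((M + M)/(M + 9))/9 = 2 + ((2*M)/(9 + M))/9 = 2 + (2*M/(9 + M))/9 = 2 + 2*M/(9*(9 + M)))
m(o(-2)) - w(Y) = 2*(81 + 10*(-3 + 2*(-2)))/(9*(9 + (-3 + 2*(-2)))) - (6 + 2*(-14)) = 2*(81 + 10*(-3 - 4))/(9*(9 + (-3 - 4))) - (6 - 28) = 2*(81 + 10*(-7))/(9*(9 - 7)) - 1*(-22) = (2/9)*(81 - 70)/2 + 22 = (2/9)*(½)*11 + 22 = 11/9 + 22 = 209/9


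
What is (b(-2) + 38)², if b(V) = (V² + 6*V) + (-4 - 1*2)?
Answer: 576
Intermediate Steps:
b(V) = -6 + V² + 6*V (b(V) = (V² + 6*V) + (-4 - 2) = (V² + 6*V) - 6 = -6 + V² + 6*V)
(b(-2) + 38)² = ((-6 + (-2)² + 6*(-2)) + 38)² = ((-6 + 4 - 12) + 38)² = (-14 + 38)² = 24² = 576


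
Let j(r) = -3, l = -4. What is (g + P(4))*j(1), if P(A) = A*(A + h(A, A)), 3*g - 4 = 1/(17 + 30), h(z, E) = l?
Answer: -189/47 ≈ -4.0213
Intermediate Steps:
h(z, E) = -4
g = 63/47 (g = 4/3 + 1/(3*(17 + 30)) = 4/3 + (1/3)/47 = 4/3 + (1/3)*(1/47) = 4/3 + 1/141 = 63/47 ≈ 1.3404)
P(A) = A*(-4 + A) (P(A) = A*(A - 4) = A*(-4 + A))
(g + P(4))*j(1) = (63/47 + 4*(-4 + 4))*(-3) = (63/47 + 4*0)*(-3) = (63/47 + 0)*(-3) = (63/47)*(-3) = -189/47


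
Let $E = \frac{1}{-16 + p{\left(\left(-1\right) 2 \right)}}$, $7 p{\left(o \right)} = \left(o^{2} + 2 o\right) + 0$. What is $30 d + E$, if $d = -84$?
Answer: $- \frac{40321}{16} \approx -2520.1$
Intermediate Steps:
$p{\left(o \right)} = \frac{o^{2}}{7} + \frac{2 o}{7}$ ($p{\left(o \right)} = \frac{\left(o^{2} + 2 o\right) + 0}{7} = \frac{o^{2} + 2 o}{7} = \frac{o^{2}}{7} + \frac{2 o}{7}$)
$E = - \frac{1}{16}$ ($E = \frac{1}{-16 + \frac{\left(-1\right) 2 \left(2 - 2\right)}{7}} = \frac{1}{-16 + \frac{1}{7} \left(-2\right) \left(2 - 2\right)} = \frac{1}{-16 + \frac{1}{7} \left(-2\right) 0} = \frac{1}{-16 + 0} = \frac{1}{-16} = - \frac{1}{16} \approx -0.0625$)
$30 d + E = 30 \left(-84\right) - \frac{1}{16} = -2520 - \frac{1}{16} = - \frac{40321}{16}$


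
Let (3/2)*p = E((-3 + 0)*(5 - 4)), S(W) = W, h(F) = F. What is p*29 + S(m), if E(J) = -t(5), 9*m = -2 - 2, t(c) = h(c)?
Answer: -874/9 ≈ -97.111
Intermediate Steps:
t(c) = c
m = -4/9 (m = (-2 - 2)/9 = (⅑)*(-4) = -4/9 ≈ -0.44444)
E(J) = -5 (E(J) = -1*5 = -5)
p = -10/3 (p = (⅔)*(-5) = -10/3 ≈ -3.3333)
p*29 + S(m) = -10/3*29 - 4/9 = -290/3 - 4/9 = -874/9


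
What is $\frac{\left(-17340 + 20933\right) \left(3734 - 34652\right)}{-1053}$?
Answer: $\frac{37029458}{351} \approx 1.055 \cdot 10^{5}$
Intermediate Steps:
$\frac{\left(-17340 + 20933\right) \left(3734 - 34652\right)}{-1053} = 3593 \left(-30918\right) \left(- \frac{1}{1053}\right) = \left(-111088374\right) \left(- \frac{1}{1053}\right) = \frac{37029458}{351}$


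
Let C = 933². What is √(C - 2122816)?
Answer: I*√1252327 ≈ 1119.1*I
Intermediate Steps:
C = 870489
√(C - 2122816) = √(870489 - 2122816) = √(-1252327) = I*√1252327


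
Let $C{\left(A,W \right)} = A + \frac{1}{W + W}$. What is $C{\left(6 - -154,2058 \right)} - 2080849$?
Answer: $- \frac{8564115923}{4116} \approx -2.0807 \cdot 10^{6}$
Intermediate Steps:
$C{\left(A,W \right)} = A + \frac{1}{2 W}$
$C{\left(6 - -154,2058 \right)} - 2080849 = \left(\left(6 - -154\right) + \frac{1}{2 \cdot 2058}\right) - 2080849 = \left(\left(6 + 154\right) + \frac{1}{2} \cdot \frac{1}{2058}\right) - 2080849 = \left(160 + \frac{1}{4116}\right) - 2080849 = \frac{658561}{4116} - 2080849 = - \frac{8564115923}{4116}$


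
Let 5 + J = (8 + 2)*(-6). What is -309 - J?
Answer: -244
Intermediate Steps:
J = -65 (J = -5 + (8 + 2)*(-6) = -5 + 10*(-6) = -5 - 60 = -65)
-309 - J = -309 - 1*(-65) = -309 + 65 = -244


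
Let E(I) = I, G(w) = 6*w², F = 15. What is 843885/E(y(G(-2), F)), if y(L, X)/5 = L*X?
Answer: 18753/40 ≈ 468.83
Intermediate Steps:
y(L, X) = 5*L*X (y(L, X) = 5*(L*X) = 5*L*X)
843885/E(y(G(-2), F)) = 843885/((5*(6*(-2)²)*15)) = 843885/((5*(6*4)*15)) = 843885/((5*24*15)) = 843885/1800 = 843885*(1/1800) = 18753/40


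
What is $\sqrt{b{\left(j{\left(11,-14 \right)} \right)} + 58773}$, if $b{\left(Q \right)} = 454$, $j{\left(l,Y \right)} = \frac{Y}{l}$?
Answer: $\sqrt{59227} \approx 243.37$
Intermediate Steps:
$\sqrt{b{\left(j{\left(11,-14 \right)} \right)} + 58773} = \sqrt{454 + 58773} = \sqrt{59227}$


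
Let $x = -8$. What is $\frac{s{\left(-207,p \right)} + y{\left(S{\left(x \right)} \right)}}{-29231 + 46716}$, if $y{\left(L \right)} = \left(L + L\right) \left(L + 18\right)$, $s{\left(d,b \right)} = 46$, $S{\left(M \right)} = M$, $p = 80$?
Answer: $- \frac{114}{17485} \approx -0.0065199$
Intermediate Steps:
$y{\left(L \right)} = 2 L \left(18 + L\right)$
$\frac{s{\left(-207,p \right)} + y{\left(S{\left(x \right)} \right)}}{-29231 + 46716} = \frac{46 + 2 \left(-8\right) \left(18 - 8\right)}{-29231 + 46716} = \frac{46 + 2 \left(-8\right) 10}{17485} = \left(46 - 160\right) \frac{1}{17485} = \left(-114\right) \frac{1}{17485} = - \frac{114}{17485}$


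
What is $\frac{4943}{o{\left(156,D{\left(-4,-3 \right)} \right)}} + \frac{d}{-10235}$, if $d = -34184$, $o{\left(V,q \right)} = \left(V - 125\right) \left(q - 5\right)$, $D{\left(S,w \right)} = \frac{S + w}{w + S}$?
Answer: $- \frac{46352789}{1269140} \approx -36.523$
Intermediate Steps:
$D{\left(S,w \right)} = 1$ ($D{\left(S,w \right)} = \frac{S + w}{S + w} = 1$)
$o{\left(V,q \right)} = \left(-125 + V\right) \left(-5 + q\right)$
$\frac{4943}{o{\left(156,D{\left(-4,-3 \right)} \right)}} + \frac{d}{-10235} = \frac{4943}{625 - 125 - 780 + 156 \cdot 1} - \frac{34184}{-10235} = \frac{4943}{625 - 125 - 780 + 156} - - \frac{34184}{10235} = \frac{4943}{-124} + \frac{34184}{10235} = 4943 \left(- \frac{1}{124}\right) + \frac{34184}{10235} = - \frac{4943}{124} + \frac{34184}{10235} = - \frac{46352789}{1269140}$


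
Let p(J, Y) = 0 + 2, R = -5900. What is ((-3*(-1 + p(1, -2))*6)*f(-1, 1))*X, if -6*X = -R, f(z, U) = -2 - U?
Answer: -53100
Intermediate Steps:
p(J, Y) = 2
X = -2950/3 (X = -(-1)*(-5900)/6 = -1/6*5900 = -2950/3 ≈ -983.33)
((-3*(-1 + p(1, -2))*6)*f(-1, 1))*X = ((-3*(-1 + 2)*6)*(-2 - 1*1))*(-2950/3) = ((-3*6)*(-2 - 1))*(-2950/3) = (-3*6*(-3))*(-2950/3) = -18*(-3)*(-2950/3) = 54*(-2950/3) = -53100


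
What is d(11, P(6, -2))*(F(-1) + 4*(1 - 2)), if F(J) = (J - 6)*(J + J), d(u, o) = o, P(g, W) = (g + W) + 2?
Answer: 60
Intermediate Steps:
P(g, W) = 2 + W + g (P(g, W) = (W + g) + 2 = 2 + W + g)
F(J) = 2*J*(-6 + J) (F(J) = (-6 + J)*(2*J) = 2*J*(-6 + J))
d(11, P(6, -2))*(F(-1) + 4*(1 - 2)) = (2 - 2 + 6)*(2*(-1)*(-6 - 1) + 4*(1 - 2)) = 6*(2*(-1)*(-7) + 4*(-1)) = 6*(14 - 4) = 6*10 = 60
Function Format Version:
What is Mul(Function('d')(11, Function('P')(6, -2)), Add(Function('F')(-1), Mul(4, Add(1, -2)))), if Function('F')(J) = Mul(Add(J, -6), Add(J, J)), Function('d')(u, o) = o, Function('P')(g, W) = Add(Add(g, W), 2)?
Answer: 60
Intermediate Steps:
Function('P')(g, W) = Add(2, W, g) (Function('P')(g, W) = Add(Add(W, g), 2) = Add(2, W, g))
Function('F')(J) = Mul(2, J, Add(-6, J)) (Function('F')(J) = Mul(Add(-6, J), Mul(2, J)) = Mul(2, J, Add(-6, J)))
Mul(Function('d')(11, Function('P')(6, -2)), Add(Function('F')(-1), Mul(4, Add(1, -2)))) = Mul(Add(2, -2, 6), Add(Mul(2, -1, Add(-6, -1)), Mul(4, Add(1, -2)))) = Mul(6, Add(Mul(2, -1, -7), Mul(4, -1))) = Mul(6, Add(14, -4)) = Mul(6, 10) = 60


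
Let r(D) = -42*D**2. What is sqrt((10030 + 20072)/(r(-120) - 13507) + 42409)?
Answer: sqrt(16213092480596527)/618307 ≈ 205.93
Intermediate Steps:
sqrt((10030 + 20072)/(r(-120) - 13507) + 42409) = sqrt((10030 + 20072)/(-42*(-120)**2 - 13507) + 42409) = sqrt(30102/(-42*14400 - 13507) + 42409) = sqrt(30102/(-604800 - 13507) + 42409) = sqrt(30102/(-618307) + 42409) = sqrt(30102*(-1/618307) + 42409) = sqrt(-30102/618307 + 42409) = sqrt(26221751461/618307) = sqrt(16213092480596527)/618307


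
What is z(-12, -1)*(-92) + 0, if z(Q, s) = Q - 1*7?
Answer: 1748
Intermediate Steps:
z(Q, s) = -7 + Q (z(Q, s) = Q - 7 = -7 + Q)
z(-12, -1)*(-92) + 0 = (-7 - 12)*(-92) + 0 = -19*(-92) + 0 = 1748 + 0 = 1748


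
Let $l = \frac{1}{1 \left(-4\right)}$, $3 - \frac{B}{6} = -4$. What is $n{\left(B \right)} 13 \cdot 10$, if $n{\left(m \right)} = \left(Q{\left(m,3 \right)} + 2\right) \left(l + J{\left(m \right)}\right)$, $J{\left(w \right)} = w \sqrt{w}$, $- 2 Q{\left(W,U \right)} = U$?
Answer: $- \frac{65}{4} + 2730 \sqrt{42} \approx 17676.0$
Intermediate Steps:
$Q{\left(W,U \right)} = - \frac{U}{2}$
$J{\left(w \right)} = w^{\frac{3}{2}}$
$B = 42$ ($B = 18 - -24 = 18 + 24 = 42$)
$l = - \frac{1}{4}$ ($l = \frac{1}{-4} = - \frac{1}{4} \approx -0.25$)
$n{\left(m \right)} = - \frac{1}{8} + \frac{m^{\frac{3}{2}}}{2}$ ($n{\left(m \right)} = \left(\left(- \frac{1}{2}\right) 3 + 2\right) \left(- \frac{1}{4} + m^{\frac{3}{2}}\right) = \left(- \frac{3}{2} + 2\right) \left(- \frac{1}{4} + m^{\frac{3}{2}}\right) = \frac{- \frac{1}{4} + m^{\frac{3}{2}}}{2} = - \frac{1}{8} + \frac{m^{\frac{3}{2}}}{2}$)
$n{\left(B \right)} 13 \cdot 10 = \left(- \frac{1}{8} + \frac{42^{\frac{3}{2}}}{2}\right) 13 \cdot 10 = \left(- \frac{1}{8} + \frac{42 \sqrt{42}}{2}\right) 13 \cdot 10 = \left(- \frac{1}{8} + 21 \sqrt{42}\right) 13 \cdot 10 = \left(- \frac{13}{8} + 273 \sqrt{42}\right) 10 = - \frac{65}{4} + 2730 \sqrt{42}$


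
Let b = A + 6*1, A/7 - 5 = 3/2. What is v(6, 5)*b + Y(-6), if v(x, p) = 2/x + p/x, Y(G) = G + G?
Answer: 577/12 ≈ 48.083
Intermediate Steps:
Y(G) = 2*G
A = 91/2 (A = 35 + 7*(3/2) = 35 + 21/2 = 91/2 ≈ 45.500)
b = 103/2 (b = 91/2 + 6*1 = 91/2 + 6 = 103/2 ≈ 51.500)
v(6, 5)*b + Y(-6) = ((2 + 5)/6)*(103/2) + 2*(-6) = ((1/6)*7)*(103/2) - 12 = (7/6)*(103/2) - 12 = 721/12 - 12 = 577/12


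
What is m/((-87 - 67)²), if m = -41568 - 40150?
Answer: -5837/1694 ≈ -3.4457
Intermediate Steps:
m = -81718
m/((-87 - 67)²) = -81718/(-87 - 67)² = -81718/((-154)²) = -81718/23716 = -81718*1/23716 = -5837/1694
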